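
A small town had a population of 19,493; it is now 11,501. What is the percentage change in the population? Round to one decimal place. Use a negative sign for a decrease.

Change: 11,501 − 19,493 = -7,992.
Relative to the original: -7,992 ÷ 19,493 ≈ -41.0%.

-41.0%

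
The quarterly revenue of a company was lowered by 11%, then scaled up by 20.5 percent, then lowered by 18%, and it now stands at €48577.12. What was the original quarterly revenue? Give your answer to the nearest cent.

€55238.37

The overall multiplier applied was 0.89 × 1.205 × 0.82 = 0.879409.
So the original quarterly revenue was €48577.12 ÷ 0.879409 ≈ €55238.37.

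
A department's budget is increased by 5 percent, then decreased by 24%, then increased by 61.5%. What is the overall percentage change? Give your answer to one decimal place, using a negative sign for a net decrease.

28.9%

A 5% increase multiplies by 1.05.
Then a 24% decrease: 1.05 × 0.76 = 0.798.
Then a 61.5% increase: 0.798 × 1.615 = 1.28877.
Overall factor 1.28877, i.e. 28.9%.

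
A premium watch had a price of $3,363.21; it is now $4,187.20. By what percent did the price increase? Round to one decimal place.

24.5%

Change: $4,187.20 − $3,363.21 = $823.99.
Relative to the original: $823.99 ÷ $3,363.21 ≈ 24.5%.
So the price increased by 24.5%.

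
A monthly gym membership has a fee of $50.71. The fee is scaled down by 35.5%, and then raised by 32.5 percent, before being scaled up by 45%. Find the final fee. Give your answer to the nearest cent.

Apply the 35.5% decrease: $50.71 × 0.645 = $32.70795.
32.5% increase: $32.70795 × 1.325 = $43.33803375.
45% increase: $43.33803375 × 1.45 = $62.8401489375 ≈ $62.84.

$62.84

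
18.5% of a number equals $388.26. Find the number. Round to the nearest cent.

$2098.70

$388.26 ÷ 0.185 ≈ $2098.70.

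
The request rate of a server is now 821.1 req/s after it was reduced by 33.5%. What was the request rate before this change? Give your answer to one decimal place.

1234.7 req/s

The overall multiplier applied was 0.665.
So the original request rate was 821.1 ÷ 0.665 ≈ 1234.7 req/s.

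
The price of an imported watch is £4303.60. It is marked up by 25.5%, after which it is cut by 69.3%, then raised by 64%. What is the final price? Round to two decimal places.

Apply the 25.5% increase: £4303.60 × 1.255 = £5401.018.
Apply the 69.3% decrease: £5401.018 × 0.307 = £1658.112526.
After the 64% increase: £1658.112526 × 1.64 = £2719.30454264 ≈ £2719.30.

£2719.30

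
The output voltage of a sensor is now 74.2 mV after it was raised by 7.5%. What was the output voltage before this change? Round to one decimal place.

The overall multiplier applied was 1.075.
So the original output voltage was 74.2 ÷ 1.075 ≈ 69.0 mV.

69.0 mV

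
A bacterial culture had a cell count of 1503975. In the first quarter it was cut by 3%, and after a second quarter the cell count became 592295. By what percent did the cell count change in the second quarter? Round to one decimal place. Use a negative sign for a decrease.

After the first quarter: 1503975 × 0.97 = 1458855.75.
Second-quarter multiplier: 592295 ÷ 1458855.75 ≈ 0.406.
That is a change of -59.4%.

-59.4%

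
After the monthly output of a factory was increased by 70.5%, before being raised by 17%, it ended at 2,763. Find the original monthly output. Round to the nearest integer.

1,385

The overall multiplier applied was 1.705 × 1.17 = 1.99485.
So the original monthly output was 2,763 ÷ 1.99485 ≈ 1,385.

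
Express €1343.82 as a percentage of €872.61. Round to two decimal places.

154.00%

€1343.82 ÷ €872.61 ≈ 154.00%.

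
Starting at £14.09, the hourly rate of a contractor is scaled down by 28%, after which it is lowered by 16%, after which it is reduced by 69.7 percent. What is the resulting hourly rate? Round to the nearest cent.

£2.58

After the 28% decrease: £14.09 × 0.72 = £10.1448.
Apply the 16% decrease: £10.1448 × 0.84 = £8.521632.
After the 69.7% decrease: £8.521632 × 0.303 = £2.582054496 ≈ £2.58.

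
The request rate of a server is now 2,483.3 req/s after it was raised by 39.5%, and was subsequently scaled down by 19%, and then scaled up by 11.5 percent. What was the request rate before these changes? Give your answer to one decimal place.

Undoing the 11.5% increase: 2,483.3 ÷ 1.115 ≈ 2227.174888.
Undoing the 19% decrease: 2227.174888 ÷ 0.81 ≈ 2749.598627.
Undoing the 39.5% increase: 2749.598627 ÷ 1.395 ≈ 1,971.0 req/s.

1,971.0 req/s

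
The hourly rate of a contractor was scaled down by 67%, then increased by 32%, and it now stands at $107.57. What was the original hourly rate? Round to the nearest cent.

$246.95

Undoing the 32% increase: $107.57 ÷ 1.32 ≈ $81.492424.
Undoing the 67% decrease: $81.492424 ÷ 0.33 ≈ $246.95.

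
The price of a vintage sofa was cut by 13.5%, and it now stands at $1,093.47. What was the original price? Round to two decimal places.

The overall multiplier applied was 0.865.
So the original price was $1,093.47 ÷ 0.865 ≈ $1,264.13.

$1,264.13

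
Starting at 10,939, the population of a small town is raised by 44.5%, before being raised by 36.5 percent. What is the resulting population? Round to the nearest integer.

Apply the 44.5% increase: 10,939 × 1.445 = 15806.855.
36.5% increase: 15806.855 × 1.365 = 21576.357075 ≈ 21,576.

21,576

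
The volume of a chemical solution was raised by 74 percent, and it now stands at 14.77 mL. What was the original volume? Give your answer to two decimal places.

8.49 mL

The overall multiplier applied was 1.74.
So the original volume was 14.77 ÷ 1.74 ≈ 8.49 mL.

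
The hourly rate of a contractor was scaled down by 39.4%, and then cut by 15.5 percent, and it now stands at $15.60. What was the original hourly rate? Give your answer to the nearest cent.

$30.46

Undoing the 15.5% decrease: $15.60 ÷ 0.845 ≈ $18.461538.
Undoing the 39.4% decrease: $18.461538 ÷ 0.606 ≈ $30.46.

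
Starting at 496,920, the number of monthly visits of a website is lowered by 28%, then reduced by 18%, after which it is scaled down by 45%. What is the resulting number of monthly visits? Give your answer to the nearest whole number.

161,360

28% decrease: 496,920 × 0.72 = 357782.4.
18% decrease: 357782.4 × 0.82 = 293381.568.
45% decrease: 293381.568 × 0.55 = 161359.8624 ≈ 161,360.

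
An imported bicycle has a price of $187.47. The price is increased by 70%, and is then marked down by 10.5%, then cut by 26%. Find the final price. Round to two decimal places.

Apply the 70% increase: $187.47 × 1.7 = $318.699.
Apply the 10.5% decrease: $318.699 × 0.895 = $285.235605.
Apply the 26% decrease: $285.235605 × 0.74 = $211.0743477 ≈ $211.07.

$211.07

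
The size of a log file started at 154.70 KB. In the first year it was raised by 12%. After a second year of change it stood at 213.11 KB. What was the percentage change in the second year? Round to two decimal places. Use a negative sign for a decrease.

After the first year: 154.70 × 1.12 = 173.264.
Second-year multiplier: 213.11 ÷ 173.264 ≈ 1.229973.
That is a change of 23.00%.

23.00%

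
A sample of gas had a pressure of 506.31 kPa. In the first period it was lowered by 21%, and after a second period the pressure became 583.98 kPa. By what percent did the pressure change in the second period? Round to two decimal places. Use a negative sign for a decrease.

46.00%

After the first period: 506.31 × 0.79 = 399.9849.
Second-period multiplier: 583.98 ÷ 399.9849 ≈ 1.460005.
That is a change of 46.00%.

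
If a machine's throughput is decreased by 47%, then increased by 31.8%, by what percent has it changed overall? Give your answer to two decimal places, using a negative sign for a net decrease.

A 47% decrease multiplies by 0.53.
Then a 31.8% increase: 0.53 × 1.318 = 0.69854.
Overall factor 0.69854, i.e. -30.15%.

-30.15%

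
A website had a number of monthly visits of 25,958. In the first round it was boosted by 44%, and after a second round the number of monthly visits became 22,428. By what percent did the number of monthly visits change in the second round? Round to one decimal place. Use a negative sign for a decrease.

After the first round: 25,958 × 1.44 = 37379.52.
Second-round multiplier: 22,428 ÷ 37379.52 ≈ 0.60001.
That is a change of -40.0%.

-40.0%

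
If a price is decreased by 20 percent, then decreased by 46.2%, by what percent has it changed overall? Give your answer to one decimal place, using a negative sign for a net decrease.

A 20% decrease multiplies by 0.8.
Then a 46.2% decrease: 0.8 × 0.538 = 0.4304.
Overall factor 0.4304, i.e. -57.0%.

-57.0%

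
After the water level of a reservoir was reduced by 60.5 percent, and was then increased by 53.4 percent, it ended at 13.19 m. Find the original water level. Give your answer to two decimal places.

Undoing the 53.4% increase: 13.19 ÷ 1.534 ≈ 8.598435.
Undoing the 60.5% decrease: 8.598435 ÷ 0.395 ≈ 21.77 m.

21.77 m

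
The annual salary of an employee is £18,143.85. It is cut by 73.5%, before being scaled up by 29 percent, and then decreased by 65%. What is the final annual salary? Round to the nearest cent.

£2,170.87

Each change multiplies by a factor: 0.265 × 1.29 × 0.35 = 0.1196475.
£18,143.85 × 0.1196475 = £2170.866292875 ≈ £2,170.87.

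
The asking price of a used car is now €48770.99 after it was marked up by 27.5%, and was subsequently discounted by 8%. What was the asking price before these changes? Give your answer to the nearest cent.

The overall multiplier applied was 1.275 × 0.92 = 1.173.
So the original asking price was €48770.99 ÷ 1.173 ≈ €41578.00.

€41578.00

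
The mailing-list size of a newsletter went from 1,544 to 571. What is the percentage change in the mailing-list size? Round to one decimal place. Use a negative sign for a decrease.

-63.0%

Change: 571 − 1,544 = -973.
Relative to the original: -973 ÷ 1,544 ≈ -63.0%.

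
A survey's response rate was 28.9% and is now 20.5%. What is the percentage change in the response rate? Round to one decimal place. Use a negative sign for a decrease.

The change is 20.5 − 28.9 = -8.4 percentage points.
Relative to the original 28.9%, that is -8.4 ÷ 28.9 ≈ -29.1%.

-29.1%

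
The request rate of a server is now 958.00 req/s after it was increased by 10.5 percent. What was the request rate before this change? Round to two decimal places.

866.97 req/s

The overall multiplier applied was 1.105.
So the original request rate was 958.00 ÷ 1.105 ≈ 866.97 req/s.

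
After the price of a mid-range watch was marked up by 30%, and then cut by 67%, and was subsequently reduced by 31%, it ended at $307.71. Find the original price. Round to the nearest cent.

$1,039.53

The overall multiplier applied was 1.3 × 0.33 × 0.69 = 0.29601.
So the original price was $307.71 ÷ 0.29601 ≈ $1,039.53.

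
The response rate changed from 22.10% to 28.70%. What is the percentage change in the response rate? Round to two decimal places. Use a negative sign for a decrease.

The change is 28.70 − 22.10 = 6.60 percentage points.
Relative to the original 22.10%, that is 6.60 ÷ 22.10 ≈ 29.86%.

29.86%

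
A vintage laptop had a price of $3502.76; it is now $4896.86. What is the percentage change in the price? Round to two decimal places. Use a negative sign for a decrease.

Change: $4896.86 − $3502.76 = $1394.10.
Relative to the original: $1394.10 ÷ $3502.76 ≈ 39.80%.

39.80%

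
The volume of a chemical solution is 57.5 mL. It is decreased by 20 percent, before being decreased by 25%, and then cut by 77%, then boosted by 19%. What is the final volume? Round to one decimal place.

9.4 mL

Each change multiplies by a factor: 0.8 × 0.75 × 0.23 × 1.19 = 0.16422.
57.5 × 0.16422 = 9.44265 ≈ 9.4.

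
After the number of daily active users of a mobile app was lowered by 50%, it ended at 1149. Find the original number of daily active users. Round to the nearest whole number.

2298

The overall multiplier applied was 0.5.
So the original number of daily active users was 1149 ÷ 0.5 = 2298.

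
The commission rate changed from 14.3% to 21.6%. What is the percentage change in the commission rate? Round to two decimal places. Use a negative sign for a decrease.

The change is 21.6 − 14.3 = 7.3 percentage points.
Relative to the original 14.3%, that is 7.3 ÷ 14.3 ≈ 51.05%.

51.05%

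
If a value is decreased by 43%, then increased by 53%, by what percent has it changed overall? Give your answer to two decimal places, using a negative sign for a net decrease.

A 43% decrease multiplies by 0.57.
Then a 53% increase: 0.57 × 1.53 = 0.8721.
Overall factor 0.8721, i.e. -12.79%.

-12.79%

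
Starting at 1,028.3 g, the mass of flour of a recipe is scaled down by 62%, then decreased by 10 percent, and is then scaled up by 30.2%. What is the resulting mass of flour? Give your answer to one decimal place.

457.9 g

After the 62% decrease: 1,028.3 × 0.38 = 390.754.
Apply the 10% decrease: 390.754 × 0.9 = 351.6786.
After the 30.2% increase: 351.6786 × 1.302 = 457.8855372 ≈ 457.9.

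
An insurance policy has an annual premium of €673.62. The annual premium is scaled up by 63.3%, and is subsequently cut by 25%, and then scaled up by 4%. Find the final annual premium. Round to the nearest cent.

€858.02

Each change multiplies by a factor: 1.633 × 0.75 × 1.04 = 1.27374.
€673.62 × 1.27374 = €858.0167388 ≈ €858.02.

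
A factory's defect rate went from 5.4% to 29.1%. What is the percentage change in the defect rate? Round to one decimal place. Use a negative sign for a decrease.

The change is 29.1 − 5.4 = 23.7 percentage points.
Relative to the original 5.4%, that is 23.7 ÷ 5.4 ≈ 438.9%.

438.9%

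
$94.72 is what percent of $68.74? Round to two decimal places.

$94.72 ÷ $68.74 ≈ 137.79%.

137.79%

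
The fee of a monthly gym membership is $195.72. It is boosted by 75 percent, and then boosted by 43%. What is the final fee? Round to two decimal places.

Each change multiplies by a factor: 1.75 × 1.43 = 2.5025.
$195.72 × 2.5025 = $489.7893 ≈ $489.79.

$489.79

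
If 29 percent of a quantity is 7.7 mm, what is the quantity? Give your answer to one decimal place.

26.6 mm

7.7 mm ÷ 0.29 ≈ 26.6 mm.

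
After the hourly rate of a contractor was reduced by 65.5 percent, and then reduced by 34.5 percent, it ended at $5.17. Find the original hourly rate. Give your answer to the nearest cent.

$22.88

Undoing the 34.5% decrease: $5.17 ÷ 0.655 ≈ $7.89313.
Undoing the 65.5% decrease: $7.89313 ÷ 0.345 ≈ $22.88.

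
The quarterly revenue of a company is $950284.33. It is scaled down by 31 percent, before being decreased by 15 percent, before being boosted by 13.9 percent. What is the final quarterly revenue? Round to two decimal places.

After the 31% decrease: $950284.33 × 0.69 = $655696.1877.
15% decrease: $655696.1877 × 0.85 = $557341.759545.
13.9% increase: $557341.759545 × 1.139 = $634812.264121755 ≈ $634812.26.

$634812.26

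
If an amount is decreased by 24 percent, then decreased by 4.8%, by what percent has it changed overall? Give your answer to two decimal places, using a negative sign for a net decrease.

A 24% decrease multiplies by 0.76.
Then a 4.8% decrease: 0.76 × 0.952 = 0.72352.
Overall factor 0.72352, i.e. -27.65%.

-27.65%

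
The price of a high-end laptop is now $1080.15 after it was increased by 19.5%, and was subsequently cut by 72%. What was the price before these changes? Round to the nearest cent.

$3228.18

The overall multiplier applied was 1.195 × 0.28 = 0.3346.
So the original price was $1080.15 ÷ 0.3346 ≈ $3228.18.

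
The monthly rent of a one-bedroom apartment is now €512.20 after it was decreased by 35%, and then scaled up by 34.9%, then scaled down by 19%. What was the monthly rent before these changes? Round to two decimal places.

€721.16

The overall multiplier applied was 0.65 × 1.349 × 0.81 = 0.7102485.
So the original monthly rent was €512.20 ÷ 0.7102485 ≈ €721.16.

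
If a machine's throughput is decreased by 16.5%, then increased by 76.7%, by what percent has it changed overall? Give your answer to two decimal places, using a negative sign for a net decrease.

47.54%

The combined multiplier is 0.835 × 1.767 = 1.475445.
That corresponds to an increase of 47.54%.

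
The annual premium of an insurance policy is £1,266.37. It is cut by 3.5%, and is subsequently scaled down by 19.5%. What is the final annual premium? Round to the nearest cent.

Apply the 3.5% decrease: £1,266.37 × 0.965 = £1222.04705.
19.5% decrease: £1222.04705 × 0.805 = £983.74787525 ≈ £983.75.

£983.75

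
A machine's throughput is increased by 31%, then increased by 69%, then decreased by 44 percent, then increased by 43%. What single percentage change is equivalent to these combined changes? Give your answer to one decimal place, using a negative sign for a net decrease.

The combined multiplier is 1.31 × 1.69 × 0.56 × 1.43 = 1.77289112.
That corresponds to an increase of 77.3%.

77.3%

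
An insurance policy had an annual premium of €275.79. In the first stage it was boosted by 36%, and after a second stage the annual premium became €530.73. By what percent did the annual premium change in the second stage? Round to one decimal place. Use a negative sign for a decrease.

After the first stage: €275.79 × 1.36 = €375.0744.
Second-stage multiplier: €530.73 ÷ €375.0744 ≈ 1.415.
That is a change of 41.5%.

41.5%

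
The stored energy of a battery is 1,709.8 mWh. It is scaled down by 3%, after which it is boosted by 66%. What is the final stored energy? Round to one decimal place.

Apply the 3% decrease: 1,709.8 × 0.97 = 1658.506.
After the 66% increase: 1658.506 × 1.66 = 2753.11996 ≈ 2,753.1.

2,753.1 mWh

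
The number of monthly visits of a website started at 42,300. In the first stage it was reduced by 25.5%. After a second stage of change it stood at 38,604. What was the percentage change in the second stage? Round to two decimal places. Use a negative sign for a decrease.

After the first stage: 42,300 × 0.745 = 31513.5.
Second-stage multiplier: 38,604 ÷ 31513.5 ≈ 1.224999.
That is a change of 22.50%.

22.50%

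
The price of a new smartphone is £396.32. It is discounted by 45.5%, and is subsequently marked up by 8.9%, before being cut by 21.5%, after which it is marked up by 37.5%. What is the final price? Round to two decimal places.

£253.89

Each change multiplies by a factor: 0.545 × 1.089 × 0.785 × 1.375 = 0.640614459375.
£396.32 × 0.640614459375 = £253.8883225395 ≈ £253.89.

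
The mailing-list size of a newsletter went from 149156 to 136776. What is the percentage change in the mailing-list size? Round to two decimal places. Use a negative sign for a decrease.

Change: 136776 − 149156 = -12380.
Relative to the original: -12380 ÷ 149156 ≈ -8.30%.

-8.30%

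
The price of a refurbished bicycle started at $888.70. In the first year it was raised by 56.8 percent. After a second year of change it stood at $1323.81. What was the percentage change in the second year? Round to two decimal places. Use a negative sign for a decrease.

After the first year: $888.70 × 1.568 = $1393.4816.
Second-year multiplier: $1323.81 ÷ $1393.4816 ≈ 0.950002.
That is a change of -5.00%.

-5.00%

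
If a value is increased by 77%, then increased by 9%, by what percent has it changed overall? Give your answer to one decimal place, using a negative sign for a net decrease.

92.9%

The combined multiplier is 1.77 × 1.09 = 1.9293.
That corresponds to an increase of 92.9%.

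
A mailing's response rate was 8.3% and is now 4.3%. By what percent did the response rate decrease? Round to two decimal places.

The change is 4.3 − 8.3 = -4.0 percentage points.
Relative to the original 8.3%, that is -4.0 ÷ 8.3 ≈ -48.19%.
So the response rate fell by 48.19%.

48.19%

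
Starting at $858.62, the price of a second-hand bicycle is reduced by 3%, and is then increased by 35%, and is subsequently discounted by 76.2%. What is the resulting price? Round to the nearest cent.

After the 3% decrease: $858.62 × 0.97 = $832.8614.
After the 35% increase: $832.8614 × 1.35 = $1124.36289.
After the 76.2% decrease: $1124.36289 × 0.238 = $267.59836782 ≈ $267.60.

$267.60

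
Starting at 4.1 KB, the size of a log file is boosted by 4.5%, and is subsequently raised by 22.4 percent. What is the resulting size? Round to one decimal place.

4.5% increase: 4.1 × 1.045 = 4.2845.
After the 22.4% increase: 4.2845 × 1.224 = 5.244228 ≈ 5.2.

5.2 KB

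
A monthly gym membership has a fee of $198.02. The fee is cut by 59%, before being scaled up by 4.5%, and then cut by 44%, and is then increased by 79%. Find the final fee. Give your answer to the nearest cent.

After the 59% decrease: $198.02 × 0.41 = $81.1882.
After the 4.5% increase: $81.1882 × 1.045 = $84.841669.
44% decrease: $84.841669 × 0.56 = $47.51133464.
Apply the 79% increase: $47.51133464 × 1.79 = $85.0452890056 ≈ $85.05.

$85.05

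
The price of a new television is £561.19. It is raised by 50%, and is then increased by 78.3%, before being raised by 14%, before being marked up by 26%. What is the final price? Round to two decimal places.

After the 50% increase: £561.19 × 1.5 = £841.785.
78.3% increase: £841.785 × 1.783 = £1500.902655.
After the 14% increase: £1500.902655 × 1.14 = £1711.0290267.
After the 26% increase: £1711.0290267 × 1.26 = £2155.896573642 ≈ £2155.90.

£2155.90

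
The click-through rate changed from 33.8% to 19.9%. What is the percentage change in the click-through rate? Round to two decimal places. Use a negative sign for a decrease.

The change is 19.9 − 33.8 = -13.9 percentage points.
Relative to the original 33.8%, that is -13.9 ÷ 33.8 ≈ -41.12%.

-41.12%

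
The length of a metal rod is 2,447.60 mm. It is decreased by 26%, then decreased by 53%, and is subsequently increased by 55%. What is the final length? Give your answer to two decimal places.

Each change multiplies by a factor: 0.74 × 0.47 × 1.55 = 0.53909.
2,447.60 × 0.53909 = 1319.476684 ≈ 1,319.48.

1,319.48 mm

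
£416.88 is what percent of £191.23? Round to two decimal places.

218.00%

£416.88 ÷ £191.23 ≈ 218.00%.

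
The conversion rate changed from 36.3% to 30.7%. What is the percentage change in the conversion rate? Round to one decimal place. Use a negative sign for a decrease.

-15.4%

The change is 30.7 − 36.3 = -5.6 percentage points.
Relative to the original 36.3%, that is -5.6 ÷ 36.3 ≈ -15.4%.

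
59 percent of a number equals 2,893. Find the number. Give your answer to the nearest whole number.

4,903

2,893 ÷ 0.59 ≈ 4,903.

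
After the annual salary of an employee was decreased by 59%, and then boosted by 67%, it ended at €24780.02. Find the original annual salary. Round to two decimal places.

Undoing the 67% increase: €24780.02 ÷ 1.67 ≈ €14838.335329.
Undoing the 59% decrease: €14838.335329 ÷ 0.41 ≈ €36191.06.

€36191.06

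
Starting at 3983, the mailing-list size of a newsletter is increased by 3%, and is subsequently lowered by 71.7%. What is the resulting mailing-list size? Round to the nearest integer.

3% increase: 3983 × 1.03 = 4102.49.
Apply the 71.7% decrease: 4102.49 × 0.283 = 1161.00467 ≈ 1161.

1161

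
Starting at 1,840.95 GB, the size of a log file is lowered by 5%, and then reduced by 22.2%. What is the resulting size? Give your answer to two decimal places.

1,360.65 GB

After the 5% decrease: 1,840.95 × 0.95 = 1748.9025.
After the 22.2% decrease: 1748.9025 × 0.778 = 1360.646145 ≈ 1,360.65.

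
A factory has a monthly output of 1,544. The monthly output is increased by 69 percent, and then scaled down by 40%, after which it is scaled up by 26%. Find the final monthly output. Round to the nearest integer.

1,973

Apply the 69% increase: 1,544 × 1.69 = 2609.36.
Apply the 40% decrease: 2609.36 × 0.6 = 1565.616.
Apply the 26% increase: 1565.616 × 1.26 = 1972.67616 ≈ 1,973.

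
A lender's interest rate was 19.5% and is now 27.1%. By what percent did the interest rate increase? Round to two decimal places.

The change is 27.1 − 19.5 = 7.6 percentage points.
Relative to the original 19.5%, that is 7.6 ÷ 19.5 ≈ 38.97%.
So the interest rate rose by 38.97%.

38.97%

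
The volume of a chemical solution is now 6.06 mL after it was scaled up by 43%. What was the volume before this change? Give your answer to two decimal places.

4.24 mL

The overall multiplier applied was 1.43.
So the original volume was 6.06 ÷ 1.43 ≈ 4.24 mL.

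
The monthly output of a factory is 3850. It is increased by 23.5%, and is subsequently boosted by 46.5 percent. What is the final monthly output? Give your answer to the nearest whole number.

6966

Apply the 23.5% increase: 3850 × 1.235 = 4754.75.
After the 46.5% increase: 4754.75 × 1.465 = 6965.70875 ≈ 6966.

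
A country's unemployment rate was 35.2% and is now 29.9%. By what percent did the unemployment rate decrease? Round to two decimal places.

15.06%

The change is 29.9 − 35.2 = -5.3 percentage points.
Relative to the original 35.2%, that is -5.3 ÷ 35.2 ≈ -15.06%.
So the unemployment rate fell by 15.06%.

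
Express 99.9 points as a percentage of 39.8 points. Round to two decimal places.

251.01%

99.9 points ÷ 39.8 points ≈ 251.01%.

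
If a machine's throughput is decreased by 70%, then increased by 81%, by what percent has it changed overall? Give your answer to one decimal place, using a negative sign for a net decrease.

The combined multiplier is 0.3 × 1.81 = 0.543.
That corresponds to a decrease of 45.7%.

-45.7%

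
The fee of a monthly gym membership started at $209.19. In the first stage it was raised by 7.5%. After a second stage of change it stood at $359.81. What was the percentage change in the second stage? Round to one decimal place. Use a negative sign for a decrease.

After the first stage: $209.19 × 1.075 = $224.87925.
Second-stage multiplier: $359.81 ÷ $224.87925 ≈ 1.60001.
That is a change of 60.0%.

60.0%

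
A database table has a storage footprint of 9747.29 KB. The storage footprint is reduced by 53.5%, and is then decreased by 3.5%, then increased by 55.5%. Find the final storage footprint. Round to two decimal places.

After the 53.5% decrease: 9747.29 × 0.465 = 4532.48985.
Apply the 3.5% decrease: 4532.48985 × 0.965 = 4373.85270525.
Apply the 55.5% increase: 4373.85270525 × 1.555 = 6801.34095666375 ≈ 6801.34.

6801.34 KB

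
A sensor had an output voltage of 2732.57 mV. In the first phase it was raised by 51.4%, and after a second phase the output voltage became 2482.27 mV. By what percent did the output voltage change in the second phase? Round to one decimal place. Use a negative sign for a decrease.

-40.0%

After the first phase: 2732.57 × 1.514 = 4137.11098.
Second-phase multiplier: 2482.27 ÷ 4137.11098 ≈ 0.6.
That is a change of -40.0%.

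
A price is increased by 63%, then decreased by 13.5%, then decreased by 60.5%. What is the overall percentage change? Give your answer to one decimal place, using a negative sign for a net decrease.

-44.3%

The combined multiplier is 1.63 × 0.865 × 0.395 = 0.55693025.
That corresponds to a decrease of 44.3%.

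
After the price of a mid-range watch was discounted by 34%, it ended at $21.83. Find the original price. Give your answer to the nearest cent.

The overall multiplier applied was 0.66.
So the original price was $21.83 ÷ 0.66 ≈ $33.08.

$33.08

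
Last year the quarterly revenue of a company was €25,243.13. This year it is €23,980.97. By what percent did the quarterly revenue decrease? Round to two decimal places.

Change: €23,980.97 − €25,243.13 = -€1,262.16.
Relative to the original: -€1,262.16 ÷ €25,243.13 ≈ -5.00%.
So the quarterly revenue decreased by 5.00%.

5.00%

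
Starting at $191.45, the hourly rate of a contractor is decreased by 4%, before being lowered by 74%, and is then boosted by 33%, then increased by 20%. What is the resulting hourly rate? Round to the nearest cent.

4% decrease: $191.45 × 0.96 = $183.792.
After the 74% decrease: $183.792 × 0.26 = $47.78592.
Apply the 33% increase: $47.78592 × 1.33 = $63.5552736.
Apply the 20% increase: $63.5552736 × 1.2 = $76.26632832 ≈ $76.27.

$76.27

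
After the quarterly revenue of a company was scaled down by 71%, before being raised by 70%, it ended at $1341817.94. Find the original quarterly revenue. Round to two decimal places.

The overall multiplier applied was 0.29 × 1.7 = 0.493.
So the original quarterly revenue was $1341817.94 ÷ 0.493 ≈ $2721740.24.

$2721740.24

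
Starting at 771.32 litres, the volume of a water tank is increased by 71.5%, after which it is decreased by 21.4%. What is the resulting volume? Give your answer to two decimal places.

1039.73 litres

After the 71.5% increase: 771.32 × 1.715 = 1322.8138.
After the 21.4% decrease: 1322.8138 × 0.786 = 1039.7316468 ≈ 1039.73.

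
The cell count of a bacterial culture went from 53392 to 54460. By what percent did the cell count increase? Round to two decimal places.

Change: 54460 − 53392 = 1068.
Relative to the original: 1068 ÷ 53392 ≈ 2.00%.
So the cell count increased by 2.00%.

2.00%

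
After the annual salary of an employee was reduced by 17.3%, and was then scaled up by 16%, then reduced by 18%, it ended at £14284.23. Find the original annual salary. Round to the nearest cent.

Undoing the 18% decrease: £14284.23 ÷ 0.82 ≈ £17419.792683.
Undoing the 16% increase: £17419.792683 ÷ 1.16 ≈ £15017.062658.
Undoing the 17.3% decrease: £15017.062658 ÷ 0.827 ≈ £18158.48.

£18158.48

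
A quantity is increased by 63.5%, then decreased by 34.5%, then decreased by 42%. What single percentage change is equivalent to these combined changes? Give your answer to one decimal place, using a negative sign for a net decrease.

The combined multiplier is 1.635 × 0.655 × 0.58 = 0.6211365.
That corresponds to a decrease of 37.9%.

-37.9%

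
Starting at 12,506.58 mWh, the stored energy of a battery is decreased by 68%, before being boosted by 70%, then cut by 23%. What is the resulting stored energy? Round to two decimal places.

Each change multiplies by a factor: 0.32 × 1.7 × 0.77 = 0.41888.
12,506.58 × 0.41888 = 5238.7562304 ≈ 5,238.76.

5,238.76 mWh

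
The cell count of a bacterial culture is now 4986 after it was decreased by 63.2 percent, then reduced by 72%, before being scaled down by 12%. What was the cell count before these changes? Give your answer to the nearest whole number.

Undoing the 12% decrease: 4986 ÷ 0.88 ≈ 5665.909091.
Undoing the 72% decrease: 5665.909091 ÷ 0.28 ≈ 20235.389611.
Undoing the 63.2% decrease: 20235.389611 ÷ 0.368 ≈ 54987.

54987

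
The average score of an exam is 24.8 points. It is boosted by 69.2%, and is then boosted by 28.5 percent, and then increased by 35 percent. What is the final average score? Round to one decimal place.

Each change multiplies by a factor: 1.692 × 1.285 × 1.35 = 2.935197.
24.8 × 2.935197 = 72.7928856 ≈ 72.8.

72.8 points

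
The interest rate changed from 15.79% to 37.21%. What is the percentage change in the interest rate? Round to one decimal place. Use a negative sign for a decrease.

The change is 37.21 − 15.79 = 21.42 percentage points.
Relative to the original 15.79%, that is 21.42 ÷ 15.79 ≈ 135.7%.

135.7%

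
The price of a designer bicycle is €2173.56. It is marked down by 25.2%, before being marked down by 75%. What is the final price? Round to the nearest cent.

Each change multiplies by a factor: 0.748 × 0.25 = 0.187.
€2173.56 × 0.187 = €406.45572 ≈ €406.46.

€406.46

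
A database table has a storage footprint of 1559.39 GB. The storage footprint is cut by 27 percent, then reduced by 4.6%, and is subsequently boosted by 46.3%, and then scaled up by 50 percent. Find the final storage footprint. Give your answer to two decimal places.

Each change multiplies by a factor: 0.73 × 0.954 × 1.463 × 1.5 = 1.52829369.
1559.39 × 1.52829369 = 2383.2058972491 ≈ 2383.21.

2383.21 GB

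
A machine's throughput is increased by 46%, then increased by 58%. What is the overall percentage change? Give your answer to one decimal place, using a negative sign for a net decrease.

A 46% increase multiplies by 1.46.
Then a 58% increase: 1.46 × 1.58 = 2.3068.
Overall factor 2.3068, i.e. 130.7%.

130.7%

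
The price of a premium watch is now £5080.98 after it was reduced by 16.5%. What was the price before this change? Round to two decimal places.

The overall multiplier applied was 0.835.
So the original price was £5080.98 ÷ 0.835 ≈ £6085.01.

£6085.01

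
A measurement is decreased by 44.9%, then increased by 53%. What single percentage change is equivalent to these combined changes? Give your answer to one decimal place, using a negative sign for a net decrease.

-15.7%

The combined multiplier is 0.551 × 1.53 = 0.84303.
That corresponds to a decrease of 15.7%.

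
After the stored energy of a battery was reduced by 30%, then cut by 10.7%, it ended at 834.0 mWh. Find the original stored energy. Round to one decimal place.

Undoing the 10.7% decrease: 834.0 ÷ 0.893 ≈ 933.930571.
Undoing the 30% decrease: 933.930571 ÷ 0.7 ≈ 1,334.2 mWh.

1,334.2 mWh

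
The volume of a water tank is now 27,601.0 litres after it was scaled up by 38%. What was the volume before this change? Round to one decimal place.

The overall multiplier applied was 1.38.
So the original volume was 27,601.0 ÷ 1.38 ≈ 20,000.7 litres.

20,000.7 litres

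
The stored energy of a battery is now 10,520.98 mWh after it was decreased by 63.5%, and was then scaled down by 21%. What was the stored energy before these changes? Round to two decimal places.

Undoing the 21% decrease: 10,520.98 ÷ 0.79 ≈ 13317.696203.
Undoing the 63.5% decrease: 13317.696203 ÷ 0.365 ≈ 36,486.84 mWh.

36,486.84 mWh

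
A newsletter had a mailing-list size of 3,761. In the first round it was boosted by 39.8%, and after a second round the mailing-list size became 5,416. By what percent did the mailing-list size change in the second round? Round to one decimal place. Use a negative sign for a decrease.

3.0%

After the first round: 3,761 × 1.398 = 5257.878.
Second-round multiplier: 5,416 ÷ 5257.878 ≈ 1.03007.
That is a change of 3.0%.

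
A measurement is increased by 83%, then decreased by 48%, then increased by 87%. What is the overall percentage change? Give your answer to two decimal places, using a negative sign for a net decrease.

77.95%

An 83% increase multiplies by 1.83.
Then a 48% decrease: 1.83 × 0.52 = 0.9516.
Then an 87% increase: 0.9516 × 1.87 = 1.779492.
Overall factor 1.779492, i.e. 77.95%.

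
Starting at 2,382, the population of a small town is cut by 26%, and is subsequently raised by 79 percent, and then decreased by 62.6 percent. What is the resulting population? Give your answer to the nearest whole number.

1,180

After the 26% decrease: 2,382 × 0.74 = 1762.68.
Apply the 79% increase: 1762.68 × 1.79 = 3155.1972.
62.6% decrease: 3155.1972 × 0.374 = 1180.0437528 ≈ 1,180.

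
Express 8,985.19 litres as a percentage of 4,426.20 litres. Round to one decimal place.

8,985.19 litres ÷ 4,426.20 litres ≈ 203.0%.

203.0%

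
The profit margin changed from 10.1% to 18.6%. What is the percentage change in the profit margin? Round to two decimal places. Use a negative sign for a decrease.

The change is 18.6 − 10.1 = 8.5 percentage points.
Relative to the original 10.1%, that is 8.5 ÷ 10.1 ≈ 84.16%.

84.16%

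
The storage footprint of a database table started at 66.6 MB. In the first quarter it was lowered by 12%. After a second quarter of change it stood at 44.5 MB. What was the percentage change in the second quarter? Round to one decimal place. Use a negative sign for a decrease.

After the first quarter: 66.6 × 0.88 = 58.608.
Second-quarter multiplier: 44.5 ÷ 58.608 ≈ 0.75928.
That is a change of -24.1%.

-24.1%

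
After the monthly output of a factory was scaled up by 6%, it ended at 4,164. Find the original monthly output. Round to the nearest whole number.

The overall multiplier applied was 1.06.
So the original monthly output was 4,164 ÷ 1.06 ≈ 3,928.

3,928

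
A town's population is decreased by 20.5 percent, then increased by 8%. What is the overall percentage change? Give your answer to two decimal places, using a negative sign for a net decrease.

-14.14%

The combined multiplier is 0.795 × 1.08 = 0.8586.
That corresponds to a decrease of 14.14%.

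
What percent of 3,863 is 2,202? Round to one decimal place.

2,202 ÷ 3,863 ≈ 57.0%.

57.0%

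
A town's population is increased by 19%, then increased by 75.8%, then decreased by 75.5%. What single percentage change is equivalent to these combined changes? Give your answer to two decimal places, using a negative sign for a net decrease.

-48.75%

A 19% increase multiplies by 1.19.
Then a 75.8% increase: 1.19 × 1.758 = 2.09202.
Then a 75.5% decrease: 2.09202 × 0.245 = 0.5125449.
Overall factor 0.5125449, i.e. -48.75%.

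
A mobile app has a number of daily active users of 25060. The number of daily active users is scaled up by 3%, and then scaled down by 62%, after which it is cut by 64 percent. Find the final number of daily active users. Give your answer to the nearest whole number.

3% increase: 25060 × 1.03 = 25811.8.
After the 62% decrease: 25811.8 × 0.38 = 9808.484.
64% decrease: 9808.484 × 0.36 = 3531.05424 ≈ 3531.

3531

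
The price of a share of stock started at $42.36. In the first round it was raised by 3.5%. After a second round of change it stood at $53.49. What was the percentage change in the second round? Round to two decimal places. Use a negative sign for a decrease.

22.00%

After the first round: $42.36 × 1.035 = $43.8426.
Second-round multiplier: $53.49 ÷ $43.8426 ≈ 1.220046.
That is a change of 22.00%.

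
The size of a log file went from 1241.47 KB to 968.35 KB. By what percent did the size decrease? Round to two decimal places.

Change: 968.35 − 1241.47 = -273.12.
Relative to the original: -273.12 ÷ 1241.47 ≈ -22.00%.
So the size decreased by 22.00%.

22.00%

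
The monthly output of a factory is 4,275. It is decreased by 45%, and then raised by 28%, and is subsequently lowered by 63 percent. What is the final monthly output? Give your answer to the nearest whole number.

1,114

After the 45% decrease: 4,275 × 0.55 = 2351.25.
After the 28% increase: 2351.25 × 1.28 = 3009.6.
Apply the 63% decrease: 3009.6 × 0.37 = 1113.552 ≈ 1,114.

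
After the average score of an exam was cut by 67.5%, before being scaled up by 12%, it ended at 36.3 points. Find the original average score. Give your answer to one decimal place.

99.7 points

The overall multiplier applied was 0.325 × 1.12 = 0.364.
So the original average score was 36.3 ÷ 0.364 ≈ 99.7 points.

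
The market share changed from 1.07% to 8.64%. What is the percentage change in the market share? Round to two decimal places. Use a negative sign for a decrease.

707.48%

The change is 8.64 − 1.07 = 7.57 percentage points.
Relative to the original 1.07%, that is 7.57 ÷ 1.07 ≈ 707.48%.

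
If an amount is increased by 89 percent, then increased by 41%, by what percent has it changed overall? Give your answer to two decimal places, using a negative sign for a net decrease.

166.49%

The combined multiplier is 1.89 × 1.41 = 2.6649.
That corresponds to an increase of 166.49%.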